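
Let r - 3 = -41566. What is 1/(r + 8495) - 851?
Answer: -28140869/33068 ≈ -851.00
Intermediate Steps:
r = -41563 (r = 3 - 41566 = -41563)
1/(r + 8495) - 851 = 1/(-41563 + 8495) - 851 = 1/(-33068) - 851 = -1/33068 - 851 = -28140869/33068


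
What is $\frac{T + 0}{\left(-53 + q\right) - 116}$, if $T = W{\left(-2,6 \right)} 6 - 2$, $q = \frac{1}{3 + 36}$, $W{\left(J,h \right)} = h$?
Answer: $- \frac{663}{3295} \approx -0.20121$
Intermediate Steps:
$q = \frac{1}{39} \approx 0.025641$
$T = 34$ ($T = 6 \cdot 6 - 2 = 36 - 2 = 34$)
$\frac{T + 0}{\left(-53 + q\right) - 116} = \frac{34 + 0}{\left(-53 + \frac{1}{39}\right) - 116} = \frac{34}{- \frac{2066}{39} - 116} = \frac{34}{- \frac{6590}{39}} = 34 \left(- \frac{39}{6590}\right) = - \frac{663}{3295}$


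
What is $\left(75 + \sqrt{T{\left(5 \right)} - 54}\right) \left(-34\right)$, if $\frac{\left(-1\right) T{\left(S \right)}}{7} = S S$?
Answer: $-2550 - 34 i \sqrt{229} \approx -2550.0 - 514.51 i$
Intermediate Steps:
$T{\left(S \right)} = - 7 S^{2}$ ($T{\left(S \right)} = - 7 S S = - 7 S^{2}$)
$\left(75 + \sqrt{T{\left(5 \right)} - 54}\right) \left(-34\right) = \left(75 + \sqrt{- 7 \cdot 5^{2} - 54}\right) \left(-34\right) = \left(75 + \sqrt{\left(-7\right) 25 - 54}\right) \left(-34\right) = \left(75 + \sqrt{-175 - 54}\right) \left(-34\right) = \left(75 + \sqrt{-229}\right) \left(-34\right) = \left(75 + i \sqrt{229}\right) \left(-34\right) = -2550 - 34 i \sqrt{229}$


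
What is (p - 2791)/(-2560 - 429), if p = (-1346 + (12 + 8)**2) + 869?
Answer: 2868/2989 ≈ 0.95952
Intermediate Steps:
p = -77 (p = (-1346 + 20**2) + 869 = (-1346 + 400) + 869 = -946 + 869 = -77)
(p - 2791)/(-2560 - 429) = (-77 - 2791)/(-2560 - 429) = -2868/(-2989) = -2868*(-1/2989) = 2868/2989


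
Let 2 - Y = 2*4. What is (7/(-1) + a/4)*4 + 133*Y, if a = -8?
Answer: -834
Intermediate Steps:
Y = -6 (Y = 2 - 2*4 = 2 - 1*8 = 2 - 8 = -6)
(7/(-1) + a/4)*4 + 133*Y = (7/(-1) - 8/4)*4 + 133*(-6) = (7*(-1) - 8*¼)*4 - 798 = (-7 - 2)*4 - 798 = -9*4 - 798 = -36 - 798 = -834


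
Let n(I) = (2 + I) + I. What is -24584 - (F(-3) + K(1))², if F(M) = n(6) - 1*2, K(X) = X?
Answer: -24753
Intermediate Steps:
n(I) = 2 + 2*I
F(M) = 12 (F(M) = (2 + 2*6) - 1*2 = (2 + 12) - 2 = 14 - 2 = 12)
-24584 - (F(-3) + K(1))² = -24584 - (12 + 1)² = -24584 - 1*13² = -24584 - 1*169 = -24584 - 169 = -24753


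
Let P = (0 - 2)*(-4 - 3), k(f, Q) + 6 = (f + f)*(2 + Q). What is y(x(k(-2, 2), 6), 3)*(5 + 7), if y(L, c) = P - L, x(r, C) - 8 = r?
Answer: 336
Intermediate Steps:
k(f, Q) = -6 + 2*f*(2 + Q) (k(f, Q) = -6 + (f + f)*(2 + Q) = -6 + (2*f)*(2 + Q) = -6 + 2*f*(2 + Q))
P = 14 (P = -2*(-7) = 14)
x(r, C) = 8 + r
y(L, c) = 14 - L
y(x(k(-2, 2), 6), 3)*(5 + 7) = (14 - (8 + (-6 + 4*(-2) + 2*2*(-2))))*(5 + 7) = (14 - (8 + (-6 - 8 - 8)))*12 = (14 - (8 - 22))*12 = (14 - 1*(-14))*12 = (14 + 14)*12 = 28*12 = 336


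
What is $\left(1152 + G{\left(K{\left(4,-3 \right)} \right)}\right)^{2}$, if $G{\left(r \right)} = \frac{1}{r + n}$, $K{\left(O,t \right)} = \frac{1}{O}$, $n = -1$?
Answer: $\frac{11916304}{9} \approx 1.324 \cdot 10^{6}$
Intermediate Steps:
$G{\left(r \right)} = \frac{1}{-1 + r}$ ($G{\left(r \right)} = \frac{1}{r - 1} = \frac{1}{-1 + r}$)
$\left(1152 + G{\left(K{\left(4,-3 \right)} \right)}\right)^{2} = \left(1152 + \frac{1}{-1 + \frac{1}{4}}\right)^{2} = \left(1152 + \frac{1}{- \frac{3}{4}}\right)^{2} = \left(1152 - \frac{4}{3}\right)^{2} = \left(\frac{3452}{3}\right)^{2} = \frac{11916304}{9}$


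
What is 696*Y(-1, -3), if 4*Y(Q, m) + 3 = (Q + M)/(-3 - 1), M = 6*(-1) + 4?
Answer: -783/2 ≈ -391.50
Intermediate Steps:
M = -2 (M = -6 + 4 = -2)
Y(Q, m) = -5/8 - Q/16 (Y(Q, m) = -3/4 + ((Q - 2)/(-3 - 1))/4 = -3/4 + ((-2 + Q)/(-4))/4 = -3/4 + ((-2 + Q)*(-1/4))/4 = -3/4 + (1/2 - Q/4)/4 = -3/4 + (1/8 - Q/16) = -5/8 - Q/16)
696*Y(-1, -3) = 696*(-5/8 - 1/16*(-1)) = 696*(-5/8 + 1/16) = 696*(-9/16) = -783/2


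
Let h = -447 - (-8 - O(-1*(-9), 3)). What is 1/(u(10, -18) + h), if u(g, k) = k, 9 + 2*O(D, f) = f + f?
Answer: -2/917 ≈ -0.0021810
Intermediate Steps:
O(D, f) = -9/2 + f (O(D, f) = -9/2 + (f + f)/2 = -9/2 + (2*f)/2 = -9/2 + f)
h = -881/2 (h = -447 - (-8 - (-9/2 + 3)) = -447 - (-8 - 1*(-3/2)) = -447 - (-8 + 3/2) = -447 - 1*(-13/2) = -447 + 13/2 = -881/2 ≈ -440.50)
1/(u(10, -18) + h) = 1/(-18 - 881/2) = 1/(-917/2) = -2/917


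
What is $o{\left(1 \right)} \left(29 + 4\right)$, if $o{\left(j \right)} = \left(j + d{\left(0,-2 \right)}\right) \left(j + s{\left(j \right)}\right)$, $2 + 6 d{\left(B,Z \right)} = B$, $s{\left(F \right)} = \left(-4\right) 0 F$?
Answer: $22$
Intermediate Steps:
$s{\left(F \right)} = 0$ ($s{\left(F \right)} = 0 F = 0$)
$d{\left(B,Z \right)} = - \frac{1}{3} + \frac{B}{6}$
$o{\left(j \right)} = j \left(- \frac{1}{3} + j\right)$ ($o{\left(j \right)} = \left(j + \left(- \frac{1}{3} + \frac{1}{6} \cdot 0\right)\right) \left(j + 0\right) = \left(j + \left(- \frac{1}{3} + 0\right)\right) j = \left(j - \frac{1}{3}\right) j = \left(- \frac{1}{3} + j\right) j = j \left(- \frac{1}{3} + j\right)$)
$o{\left(1 \right)} \left(29 + 4\right) = 1 \left(- \frac{1}{3} + 1\right) \left(29 + 4\right) = 1 \cdot \frac{2}{3} \cdot 33 = \frac{2}{3} \cdot 33 = 22$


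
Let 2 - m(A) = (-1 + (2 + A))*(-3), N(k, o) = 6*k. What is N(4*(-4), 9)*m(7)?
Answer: -2496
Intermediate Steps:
m(A) = 5 + 3*A (m(A) = 2 - (-1 + (2 + A))*(-3) = 2 - (1 + A)*(-3) = 2 - (-3 - 3*A) = 2 + (3 + 3*A) = 5 + 3*A)
N(4*(-4), 9)*m(7) = (6*(4*(-4)))*(5 + 3*7) = (6*(-16))*(5 + 21) = -96*26 = -2496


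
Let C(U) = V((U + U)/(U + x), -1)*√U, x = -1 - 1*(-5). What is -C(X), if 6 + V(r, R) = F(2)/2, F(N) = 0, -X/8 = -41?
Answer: 12*√82 ≈ 108.66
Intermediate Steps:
x = 4 (x = -1 + 5 = 4)
X = 328 (X = -8*(-41) = 328)
V(r, R) = -6 (V(r, R) = -6 + 0/2 = -6 + 0*(½) = -6 + 0 = -6)
C(U) = -6*√U
-C(X) = -(-6)*√328 = -(-6)*2*√82 = -(-12)*√82 = 12*√82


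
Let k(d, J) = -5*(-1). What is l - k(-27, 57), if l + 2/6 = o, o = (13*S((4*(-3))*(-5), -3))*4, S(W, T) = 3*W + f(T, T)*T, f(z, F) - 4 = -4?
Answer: 28064/3 ≈ 9354.7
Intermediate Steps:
f(z, F) = 0 (f(z, F) = 4 - 4 = 0)
S(W, T) = 3*W (S(W, T) = 3*W + 0*T = 3*W + 0 = 3*W)
k(d, J) = 5
o = 9360 (o = (13*(3*((4*(-3))*(-5))))*4 = (13*(3*(-12*(-5))))*4 = (13*(3*60))*4 = (13*180)*4 = 2340*4 = 9360)
l = 28079/3 (l = -1/3 + 9360 = 28079/3 ≈ 9359.7)
l - k(-27, 57) = 28079/3 - 1*5 = 28079/3 - 5 = 28064/3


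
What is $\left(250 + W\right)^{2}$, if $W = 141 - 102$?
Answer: $83521$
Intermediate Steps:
$W = 39$
$\left(250 + W\right)^{2} = \left(250 + 39\right)^{2} = 289^{2} = 83521$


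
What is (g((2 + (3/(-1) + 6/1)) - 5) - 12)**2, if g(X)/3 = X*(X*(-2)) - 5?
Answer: 729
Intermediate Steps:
g(X) = -15 - 6*X**2 (g(X) = 3*(X*(X*(-2)) - 5) = 3*(X*(-2*X) - 5) = 3*(-2*X**2 - 5) = 3*(-5 - 2*X**2) = -15 - 6*X**2)
(g((2 + (3/(-1) + 6/1)) - 5) - 12)**2 = ((-15 - 6*((2 + (3/(-1) + 6/1)) - 5)**2) - 12)**2 = ((-15 - 6*((2 + (3*(-1) + 6*1)) - 5)**2) - 12)**2 = ((-15 - 6*((2 + (-3 + 6)) - 5)**2) - 12)**2 = ((-15 - 6*((2 + 3) - 5)**2) - 12)**2 = ((-15 - 6*(5 - 5)**2) - 12)**2 = ((-15 - 6*0**2) - 12)**2 = ((-15 - 6*0) - 12)**2 = ((-15 + 0) - 12)**2 = (-15 - 12)**2 = (-27)**2 = 729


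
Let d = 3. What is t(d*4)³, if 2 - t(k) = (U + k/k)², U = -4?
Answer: -343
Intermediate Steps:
t(k) = -7 (t(k) = 2 - (-4 + k/k)² = 2 - (-4 + 1)² = 2 - 1*(-3)² = 2 - 1*9 = 2 - 9 = -7)
t(d*4)³ = (-7)³ = -343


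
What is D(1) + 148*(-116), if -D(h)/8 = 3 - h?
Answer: -17184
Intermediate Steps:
D(h) = -24 + 8*h (D(h) = -8*(3 - h) = -24 + 8*h)
D(1) + 148*(-116) = (-24 + 8*1) + 148*(-116) = (-24 + 8) - 17168 = -16 - 17168 = -17184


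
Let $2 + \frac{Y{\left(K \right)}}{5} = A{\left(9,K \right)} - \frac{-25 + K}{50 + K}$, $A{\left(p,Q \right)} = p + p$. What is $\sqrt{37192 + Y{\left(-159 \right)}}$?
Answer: $\frac{44 \sqrt{228682}}{109} \approx 193.04$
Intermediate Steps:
$A{\left(p,Q \right)} = 2 p$
$Y{\left(K \right)} = 80 - \frac{5 \left(-25 + K\right)}{50 + K}$ ($Y{\left(K \right)} = -10 + 5 \left(2 \cdot 9 - \frac{-25 + K}{50 + K}\right) = -10 + 5 \left(18 - \frac{-25 + K}{50 + K}\right) = -10 - \left(-90 + \frac{5 \left(-25 + K\right)}{50 + K}\right) = 80 - \frac{5 \left(-25 + K\right)}{50 + K}$)
$\sqrt{37192 + Y{\left(-159 \right)}} = \sqrt{37192 + \frac{75 \left(55 - 159\right)}{50 - 159}} = \sqrt{37192 + 75 \frac{1}{-109} \left(-104\right)} = \sqrt{37192 + 75 \left(- \frac{1}{109}\right) \left(-104\right)} = \sqrt{37192 + \frac{7800}{109}} = \sqrt{\frac{4061728}{109}} = \frac{44 \sqrt{228682}}{109}$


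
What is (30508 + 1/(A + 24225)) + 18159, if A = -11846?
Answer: 602448794/12379 ≈ 48667.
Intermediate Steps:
(30508 + 1/(A + 24225)) + 18159 = (30508 + 1/(-11846 + 24225)) + 18159 = (30508 + 1/12379) + 18159 = 377658533/12379 + 18159 = 602448794/12379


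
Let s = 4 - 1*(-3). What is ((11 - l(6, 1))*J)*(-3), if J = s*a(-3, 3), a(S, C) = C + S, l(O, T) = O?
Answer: 0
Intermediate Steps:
s = 7 (s = 4 + 3 = 7)
J = 0 (J = 7*(3 - 3) = 7*0 = 0)
((11 - l(6, 1))*J)*(-3) = ((11 - 1*6)*0)*(-3) = ((11 - 6)*0)*(-3) = (5*0)*(-3) = 0*(-3) = 0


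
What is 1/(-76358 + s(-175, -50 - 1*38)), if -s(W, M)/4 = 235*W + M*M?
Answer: 1/57166 ≈ 1.7493e-5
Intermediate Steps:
s(W, M) = -940*W - 4*M² (s(W, M) = -4*(235*W + M*M) = -4*(235*W + M²) = -4*(M² + 235*W) = -940*W - 4*M²)
1/(-76358 + s(-175, -50 - 1*38)) = 1/(-76358 + (-940*(-175) - 4*(-50 - 1*38)²)) = 1/(-76358 + (164500 - 4*(-50 - 38)²)) = 1/(-76358 + (164500 - 4*(-88)²)) = 1/(-76358 + (164500 - 4*7744)) = 1/(-76358 + (164500 - 30976)) = 1/(-76358 + 133524) = 1/57166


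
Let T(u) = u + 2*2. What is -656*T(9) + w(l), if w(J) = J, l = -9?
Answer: -8537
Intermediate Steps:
T(u) = 4 + u (T(u) = u + 4 = 4 + u)
-656*T(9) + w(l) = -656*(4 + 9) - 9 = -656*13 - 9 = -8528 - 9 = -8537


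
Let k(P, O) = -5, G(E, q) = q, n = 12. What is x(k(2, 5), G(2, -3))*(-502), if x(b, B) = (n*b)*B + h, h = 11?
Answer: -95882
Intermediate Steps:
x(b, B) = 11 + 12*B*b (x(b, B) = (12*b)*B + 11 = 12*B*b + 11 = 11 + 12*B*b)
x(k(2, 5), G(2, -3))*(-502) = (11 + 12*(-3)*(-5))*(-502) = (11 + 180)*(-502) = 191*(-502) = -95882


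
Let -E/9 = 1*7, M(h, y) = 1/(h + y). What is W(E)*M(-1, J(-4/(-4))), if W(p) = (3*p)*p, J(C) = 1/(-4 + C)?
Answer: -35721/4 ≈ -8930.3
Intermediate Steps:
E = -63 (E = -9*7 = -63)
W(p) = 3*p²
W(E)*M(-1, J(-4/(-4))) = (3*(-63)²)/(-1 + 1/(-4 - 4/(-4))) = (3*3969)/(-1 + 1/(-4 - 4*(-¼))) = 11907/(-1 + 1/(-4 + 1)) = 11907/(-1 + 1/(-3)) = 11907/(-1 - ⅓) = 11907/(-4/3) = 11907*(-¾) = -35721/4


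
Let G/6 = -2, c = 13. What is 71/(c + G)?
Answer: 71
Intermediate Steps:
G = -12 (G = 6*(-2) = -12)
71/(c + G) = 71/(13 - 12) = 71/1 = 71*1 = 71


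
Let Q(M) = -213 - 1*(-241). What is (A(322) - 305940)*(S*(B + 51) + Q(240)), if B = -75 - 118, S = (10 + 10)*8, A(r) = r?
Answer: 6935083656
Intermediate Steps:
Q(M) = 28 (Q(M) = -213 + 241 = 28)
S = 160 (S = 20*8 = 160)
B = -193
(A(322) - 305940)*(S*(B + 51) + Q(240)) = (322 - 305940)*(160*(-193 + 51) + 28) = -305618*(160*(-142) + 28) = -305618*(-22720 + 28) = -305618*(-22692) = 6935083656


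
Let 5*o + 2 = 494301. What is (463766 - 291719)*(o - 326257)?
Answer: -195615030342/5 ≈ -3.9123e+10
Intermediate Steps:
o = 494299/5 (o = -⅖ + (⅕)*494301 = -⅖ + 494301/5 = 494299/5 ≈ 98860.)
(463766 - 291719)*(o - 326257) = (463766 - 291719)*(494299/5 - 326257) = 172047*(-1136986/5) = -195615030342/5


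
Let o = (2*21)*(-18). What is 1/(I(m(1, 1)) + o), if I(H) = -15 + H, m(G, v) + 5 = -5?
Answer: -1/781 ≈ -0.0012804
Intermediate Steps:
m(G, v) = -10 (m(G, v) = -5 - 5 = -10)
o = -756 (o = 42*(-18) = -756)
1/(I(m(1, 1)) + o) = 1/((-15 - 10) - 756) = 1/(-25 - 756) = 1/(-781) = -1/781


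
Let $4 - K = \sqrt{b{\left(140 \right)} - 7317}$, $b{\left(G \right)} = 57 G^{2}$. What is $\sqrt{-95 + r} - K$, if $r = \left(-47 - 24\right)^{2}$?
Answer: $-4 + \sqrt{4946} + \sqrt{1109883} \approx 1119.8$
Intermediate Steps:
$r = 5041$ ($r = \left(-71\right)^{2} = 5041$)
$K = 4 - \sqrt{1109883}$ ($K = 4 - \sqrt{57 \cdot 140^{2} - 7317} = 4 - \sqrt{57 \cdot 19600 - 7317} = 4 - \sqrt{1117200 - 7317} = 4 - \sqrt{1109883} \approx -1049.5$)
$\sqrt{-95 + r} - K = \sqrt{-95 + 5041} - \left(4 - \sqrt{1109883}\right) = \sqrt{4946} - \left(4 - \sqrt{1109883}\right) = -4 + \sqrt{4946} + \sqrt{1109883}$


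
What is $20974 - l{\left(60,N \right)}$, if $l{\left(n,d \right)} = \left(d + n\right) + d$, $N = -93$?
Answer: $21100$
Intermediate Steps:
$l{\left(n,d \right)} = n + 2 d$
$20974 - l{\left(60,N \right)} = 20974 - \left(60 + 2 \left(-93\right)\right) = 20974 - \left(60 - 186\right) = 20974 - -126 = 20974 + 126 = 21100$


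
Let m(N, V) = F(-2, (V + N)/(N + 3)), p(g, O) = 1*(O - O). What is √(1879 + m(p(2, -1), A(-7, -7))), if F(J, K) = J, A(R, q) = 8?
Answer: √1877 ≈ 43.324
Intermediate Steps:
p(g, O) = 0 (p(g, O) = 1*0 = 0)
m(N, V) = -2
√(1879 + m(p(2, -1), A(-7, -7))) = √(1879 - 2) = √1877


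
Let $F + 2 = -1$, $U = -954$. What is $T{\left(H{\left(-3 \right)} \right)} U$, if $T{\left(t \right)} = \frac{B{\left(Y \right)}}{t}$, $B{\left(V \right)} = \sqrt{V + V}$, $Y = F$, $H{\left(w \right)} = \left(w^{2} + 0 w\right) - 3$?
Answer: $- 159 i \sqrt{6} \approx - 389.47 i$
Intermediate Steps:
$H{\left(w \right)} = -3 + w^{2}$ ($H{\left(w \right)} = \left(w^{2} + 0\right) - 3 = w^{2} - 3 = -3 + w^{2}$)
$F = -3$ ($F = -2 - 1 = -3$)
$Y = -3$
$B{\left(V \right)} = \sqrt{2} \sqrt{V}$ ($B{\left(V \right)} = \sqrt{2 V} = \sqrt{2} \sqrt{V}$)
$T{\left(t \right)} = \frac{i \sqrt{6}}{t}$ ($T{\left(t \right)} = \frac{\sqrt{2} \sqrt{-3}}{t} = \frac{\sqrt{2} i \sqrt{3}}{t} = \frac{i \sqrt{6}}{t}$)
$T{\left(H{\left(-3 \right)} \right)} U = \frac{i \sqrt{6}}{-3 + \left(-3\right)^{2}} \left(-954\right) = \frac{i \sqrt{6}}{-3 + 9} \left(-954\right) = \frac{i \sqrt{6}}{6} \left(-954\right) = - 159 i \sqrt{6}$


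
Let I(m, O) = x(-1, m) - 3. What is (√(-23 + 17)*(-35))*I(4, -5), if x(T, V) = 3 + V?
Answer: -140*I*√6 ≈ -342.93*I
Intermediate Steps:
I(m, O) = m (I(m, O) = (3 + m) - 3 = m)
(√(-23 + 17)*(-35))*I(4, -5) = (√(-23 + 17)*(-35))*4 = (√(-6)*(-35))*4 = ((I*√6)*(-35))*4 = -35*I*√6*4 = -140*I*√6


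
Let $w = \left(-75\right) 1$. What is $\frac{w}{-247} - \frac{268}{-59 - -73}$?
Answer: $- \frac{32573}{1729} \approx -18.839$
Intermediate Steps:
$w = -75$
$\frac{w}{-247} - \frac{268}{-59 - -73} = - \frac{75}{-247} - \frac{268}{-59 - -73} = \left(-75\right) \left(- \frac{1}{247}\right) - \frac{268}{-59 + 73} = \frac{75}{247} - \frac{268}{14} = \frac{75}{247} - \frac{134}{7} = - \frac{32573}{1729}$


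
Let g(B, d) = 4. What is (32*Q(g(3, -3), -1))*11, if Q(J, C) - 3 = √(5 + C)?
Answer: 1760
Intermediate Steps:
Q(J, C) = 3 + √(5 + C)
(32*Q(g(3, -3), -1))*11 = (32*(3 + √(5 - 1)))*11 = (32*(3 + √4))*11 = (32*(3 + 2))*11 = (32*5)*11 = 160*11 = 1760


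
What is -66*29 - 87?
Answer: -2001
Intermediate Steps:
-66*29 - 87 = -1914 - 87 = -2001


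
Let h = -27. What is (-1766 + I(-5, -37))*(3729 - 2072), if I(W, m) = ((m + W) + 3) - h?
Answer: -2946146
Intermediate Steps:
I(W, m) = 30 + W + m (I(W, m) = ((m + W) + 3) - 1*(-27) = ((W + m) + 3) + 27 = (3 + W + m) + 27 = 30 + W + m)
(-1766 + I(-5, -37))*(3729 - 2072) = (-1766 + (30 - 5 - 37))*(3729 - 2072) = (-1766 - 12)*1657 = -1778*1657 = -2946146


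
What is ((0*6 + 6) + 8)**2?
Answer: 196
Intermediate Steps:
((0*6 + 6) + 8)**2 = ((0 + 6) + 8)**2 = (6 + 8)**2 = 14**2 = 196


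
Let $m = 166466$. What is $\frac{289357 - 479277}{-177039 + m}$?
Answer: $\frac{189920}{10573} \approx 17.963$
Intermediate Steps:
$\frac{289357 - 479277}{-177039 + m} = \frac{289357 - 479277}{-177039 + 166466} = - \frac{189920}{-10573} = \left(-189920\right) \left(- \frac{1}{10573}\right) = \frac{189920}{10573}$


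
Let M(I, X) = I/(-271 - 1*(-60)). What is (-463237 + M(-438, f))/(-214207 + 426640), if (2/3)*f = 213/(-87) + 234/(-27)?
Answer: -97742569/44823363 ≈ -2.1806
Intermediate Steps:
f = -967/58 (f = 3*(213/(-87) + 234/(-27))/2 = 3*(213*(-1/87) + 234*(-1/27))/2 = 3*(-71/29 - 26/3)/2 = (3/2)*(-967/87) = -967/58 ≈ -16.672)
M(I, X) = -I/211 (M(I, X) = I/(-271 + 60) = I/(-211) = I*(-1/211) = -I/211)
(-463237 + M(-438, f))/(-214207 + 426640) = (-463237 - 1/211*(-438))/(-214207 + 426640) = (-463237 + 438/211)/212433 = -97742569/211*1/212433 = -97742569/44823363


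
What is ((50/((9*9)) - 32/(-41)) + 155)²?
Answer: 269773243609/11029041 ≈ 24460.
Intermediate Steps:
((50/((9*9)) - 32/(-41)) + 155)² = ((50/81 - 32*(-1/41)) + 155)² = ((50*(1/81) + 32/41) + 155)² = ((50/81 + 32/41) + 155)² = (4642/3321 + 155)² = (519397/3321)² = 269773243609/11029041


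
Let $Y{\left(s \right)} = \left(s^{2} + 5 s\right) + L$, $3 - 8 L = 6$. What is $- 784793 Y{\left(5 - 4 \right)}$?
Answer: $- \frac{35315685}{8} \approx -4.4145 \cdot 10^{6}$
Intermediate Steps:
$L = - \frac{3}{8}$ ($L = \frac{3}{8} - \frac{3}{4} = - \frac{3}{8} \approx -0.375$)
$Y{\left(s \right)} = - \frac{3}{8} + s^{2} + 5 s$ ($Y{\left(s \right)} = \left(s^{2} + 5 s\right) - \frac{3}{8} = - \frac{3}{8} + s^{2} + 5 s$)
$- 784793 Y{\left(5 - 4 \right)} = - 784793 \left(- \frac{3}{8} + \left(5 - 4\right)^{2} + 5 \left(5 - 4\right)\right) = - 784793 \left(- \frac{3}{8} + 1^{2} + 5 \cdot 1\right) = - 784793 \left(- \frac{3}{8} + 1 + 5\right) = \left(-784793\right) \frac{45}{8} = - \frac{35315685}{8}$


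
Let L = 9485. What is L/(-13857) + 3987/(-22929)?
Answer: -90909808/105909051 ≈ -0.85838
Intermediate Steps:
L/(-13857) + 3987/(-22929) = 9485/(-13857) + 3987/(-22929) = 9485*(-1/13857) + 3987*(-1/22929) = -9485/13857 - 1329/7643 = -90909808/105909051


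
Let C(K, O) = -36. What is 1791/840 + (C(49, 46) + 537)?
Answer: 140877/280 ≈ 503.13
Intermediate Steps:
1791/840 + (C(49, 46) + 537) = 1791/840 + (-36 + 537) = 1791*(1/840) + 501 = 597/280 + 501 = 140877/280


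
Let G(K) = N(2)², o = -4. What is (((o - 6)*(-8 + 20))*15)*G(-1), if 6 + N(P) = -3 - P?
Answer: -217800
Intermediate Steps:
N(P) = -9 - P (N(P) = -6 + (-3 - P) = -9 - P)
G(K) = 121 (G(K) = (-9 - 1*2)² = (-9 - 2)² = (-11)² = 121)
(((o - 6)*(-8 + 20))*15)*G(-1) = (((-4 - 6)*(-8 + 20))*15)*121 = (-10*12*15)*121 = -120*15*121 = -1800*121 = -217800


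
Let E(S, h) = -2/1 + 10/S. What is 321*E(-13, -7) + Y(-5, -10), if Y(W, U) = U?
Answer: -11686/13 ≈ -898.92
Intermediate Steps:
E(S, h) = -2 + 10/S (E(S, h) = -2*1 + 10/S = -2 + 10/S)
321*E(-13, -7) + Y(-5, -10) = 321*(-2 + 10/(-13)) - 10 = 321*(-2 + 10*(-1/13)) - 10 = 321*(-2 - 10/13) - 10 = 321*(-36/13) - 10 = -11556/13 - 10 = -11686/13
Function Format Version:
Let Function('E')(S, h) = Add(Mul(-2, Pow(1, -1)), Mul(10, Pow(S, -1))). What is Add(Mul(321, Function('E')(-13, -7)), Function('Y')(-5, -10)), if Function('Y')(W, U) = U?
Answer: Rational(-11686, 13) ≈ -898.92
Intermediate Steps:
Function('E')(S, h) = Add(-2, Mul(10, Pow(S, -1))) (Function('E')(S, h) = Add(Mul(-2, 1), Mul(10, Pow(S, -1))) = Add(-2, Mul(10, Pow(S, -1))))
Add(Mul(321, Function('E')(-13, -7)), Function('Y')(-5, -10)) = Add(Mul(321, Add(-2, Mul(10, Pow(-13, -1)))), -10) = Add(Mul(321, Add(-2, Mul(10, Rational(-1, 13)))), -10) = Add(Mul(321, Add(-2, Rational(-10, 13))), -10) = Add(Mul(321, Rational(-36, 13)), -10) = Add(Rational(-11556, 13), -10) = Rational(-11686, 13)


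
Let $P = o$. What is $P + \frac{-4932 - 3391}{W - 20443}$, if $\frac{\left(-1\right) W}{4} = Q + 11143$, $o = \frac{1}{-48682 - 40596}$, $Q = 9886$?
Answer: $\frac{106136605}{1333545486} \approx 0.07959$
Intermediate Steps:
$o = - \frac{1}{89278}$ ($o = \frac{1}{-89278} = - \frac{1}{89278} \approx -1.1201 \cdot 10^{-5}$)
$P = - \frac{1}{89278} \approx -1.1201 \cdot 10^{-5}$
$W = -84116$ ($W = - 4 \left(9886 + 11143\right) = \left(-4\right) 21029 = -84116$)
$P + \frac{-4932 - 3391}{W - 20443} = - \frac{1}{89278} + \frac{-4932 - 3391}{-84116 - 20443} = - \frac{1}{89278} - \frac{8323}{-104559} = - \frac{1}{89278} - - \frac{1189}{14937} = - \frac{1}{89278} + \frac{1189}{14937} = \frac{106136605}{1333545486}$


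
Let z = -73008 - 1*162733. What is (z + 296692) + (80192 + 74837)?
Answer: 215980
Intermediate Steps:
z = -235741 (z = -73008 - 162733 = -235741)
(z + 296692) + (80192 + 74837) = (-235741 + 296692) + (80192 + 74837) = 60951 + 155029 = 215980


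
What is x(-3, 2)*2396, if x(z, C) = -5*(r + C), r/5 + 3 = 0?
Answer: 155740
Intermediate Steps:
r = -15 (r = -15 + 5*0 = -15 + 0 = -15)
x(z, C) = 75 - 5*C (x(z, C) = -5*(-15 + C) = 75 - 5*C)
x(-3, 2)*2396 = (75 - 5*2)*2396 = (75 - 10)*2396 = 65*2396 = 155740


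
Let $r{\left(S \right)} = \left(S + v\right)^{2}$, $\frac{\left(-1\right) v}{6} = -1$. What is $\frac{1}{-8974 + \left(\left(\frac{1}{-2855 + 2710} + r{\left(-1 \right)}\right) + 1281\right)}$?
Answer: $- \frac{145}{1111861} \approx -0.00013041$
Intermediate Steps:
$v = 6$ ($v = \left(-6\right) \left(-1\right) = 6$)
$r{\left(S \right)} = \left(6 + S\right)^{2}$ ($r{\left(S \right)} = \left(S + 6\right)^{2} = \left(6 + S\right)^{2}$)
$\frac{1}{-8974 + \left(\left(\frac{1}{-2855 + 2710} + r{\left(-1 \right)}\right) + 1281\right)} = \frac{1}{-8974 + \left(\left(\frac{1}{-2855 + 2710} + \left(6 - 1\right)^{2}\right) + 1281\right)} = \frac{1}{-8974 + \left(\left(\frac{1}{-145} + 5^{2}\right) + 1281\right)} = \frac{1}{-8974 + \left(\left(- \frac{1}{145} + 25\right) + 1281\right)} = \frac{1}{-8974 + \left(\frac{3624}{145} + 1281\right)} = \frac{1}{-8974 + \frac{189369}{145}} = \frac{1}{- \frac{1111861}{145}} = - \frac{145}{1111861}$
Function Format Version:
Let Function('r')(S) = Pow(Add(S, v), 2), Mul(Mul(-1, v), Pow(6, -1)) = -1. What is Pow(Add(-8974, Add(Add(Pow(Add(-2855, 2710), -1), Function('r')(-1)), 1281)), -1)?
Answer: Rational(-145, 1111861) ≈ -0.00013041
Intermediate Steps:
v = 6 (v = Mul(-6, -1) = 6)
Function('r')(S) = Pow(Add(6, S), 2) (Function('r')(S) = Pow(Add(S, 6), 2) = Pow(Add(6, S), 2))
Pow(Add(-8974, Add(Add(Pow(Add(-2855, 2710), -1), Function('r')(-1)), 1281)), -1) = Pow(Add(-8974, Add(Add(Pow(Add(-2855, 2710), -1), Pow(Add(6, -1), 2)), 1281)), -1) = Pow(Add(-8974, Add(Add(Pow(-145, -1), Pow(5, 2)), 1281)), -1) = Pow(Add(-8974, Add(Add(Rational(-1, 145), 25), 1281)), -1) = Pow(Add(-8974, Add(Rational(3624, 145), 1281)), -1) = Pow(Add(-8974, Rational(189369, 145)), -1) = Pow(Rational(-1111861, 145), -1) = Rational(-145, 1111861)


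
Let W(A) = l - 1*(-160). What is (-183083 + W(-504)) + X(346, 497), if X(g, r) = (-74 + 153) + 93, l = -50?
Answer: -182801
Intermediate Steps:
X(g, r) = 172 (X(g, r) = 79 + 93 = 172)
W(A) = 110 (W(A) = -50 - 1*(-160) = -50 + 160 = 110)
(-183083 + W(-504)) + X(346, 497) = (-183083 + 110) + 172 = -182973 + 172 = -182801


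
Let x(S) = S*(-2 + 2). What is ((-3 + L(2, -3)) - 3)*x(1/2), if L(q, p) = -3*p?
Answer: 0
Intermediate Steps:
x(S) = 0 (x(S) = S*0 = 0)
((-3 + L(2, -3)) - 3)*x(1/2) = ((-3 - 3*(-3)) - 3)*0 = ((-3 + 9) - 3)*0 = (6 - 3)*0 = 3*0 = 0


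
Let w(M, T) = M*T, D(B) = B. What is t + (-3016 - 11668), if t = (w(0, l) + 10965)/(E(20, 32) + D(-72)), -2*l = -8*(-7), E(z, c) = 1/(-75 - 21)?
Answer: -102563132/6913 ≈ -14836.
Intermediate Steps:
E(z, c) = -1/96 (E(z, c) = 1/(-96) = -1/96)
l = -28 (l = -(-4)*(-7) = -½*56 = -28)
t = -1052640/6913 (t = (0*(-28) + 10965)/(-1/96 - 72) = (0 + 10965)/(-6913/96) = 10965*(-96/6913) = -1052640/6913 ≈ -152.27)
t + (-3016 - 11668) = -1052640/6913 + (-3016 - 11668) = -1052640/6913 - 14684 = -102563132/6913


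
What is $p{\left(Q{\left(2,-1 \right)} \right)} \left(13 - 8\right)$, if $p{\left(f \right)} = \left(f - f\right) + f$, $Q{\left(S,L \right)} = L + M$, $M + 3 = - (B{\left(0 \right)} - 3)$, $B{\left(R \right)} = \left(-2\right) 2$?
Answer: $15$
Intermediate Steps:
$B{\left(R \right)} = -4$
$M = 4$ ($M = -3 - \left(-4 - 3\right) = -3 - -7 = -3 + 7 = 4$)
$Q{\left(S,L \right)} = 4 + L$ ($Q{\left(S,L \right)} = L + 4 = 4 + L$)
$p{\left(f \right)} = f$ ($p{\left(f \right)} = 0 + f = f$)
$p{\left(Q{\left(2,-1 \right)} \right)} \left(13 - 8\right) = \left(4 - 1\right) \left(13 - 8\right) = 3 \cdot 5 = 15$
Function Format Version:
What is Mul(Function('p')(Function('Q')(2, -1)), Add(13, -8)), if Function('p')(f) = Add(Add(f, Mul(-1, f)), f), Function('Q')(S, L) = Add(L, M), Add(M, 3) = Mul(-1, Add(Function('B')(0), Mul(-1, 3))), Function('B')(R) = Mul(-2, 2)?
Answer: 15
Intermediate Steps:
Function('B')(R) = -4
M = 4 (M = Add(-3, Mul(-1, Add(-4, Mul(-1, 3)))) = Add(-3, Mul(-1, Add(-4, -3))) = Add(-3, Mul(-1, -7)) = Add(-3, 7) = 4)
Function('Q')(S, L) = Add(4, L) (Function('Q')(S, L) = Add(L, 4) = Add(4, L))
Function('p')(f) = f (Function('p')(f) = Add(0, f) = f)
Mul(Function('p')(Function('Q')(2, -1)), Add(13, -8)) = Mul(Add(4, -1), Add(13, -8)) = Mul(3, 5) = 15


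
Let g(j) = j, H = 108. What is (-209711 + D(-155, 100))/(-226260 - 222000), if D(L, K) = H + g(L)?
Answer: 104879/224130 ≈ 0.46794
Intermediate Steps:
D(L, K) = 108 + L
(-209711 + D(-155, 100))/(-226260 - 222000) = (-209711 + (108 - 155))/(-226260 - 222000) = (-209711 - 47)/(-448260) = -209758*(-1/448260) = 104879/224130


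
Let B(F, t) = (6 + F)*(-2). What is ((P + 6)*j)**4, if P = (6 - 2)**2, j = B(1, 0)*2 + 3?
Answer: 91506250000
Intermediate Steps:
B(F, t) = -12 - 2*F
j = -25 (j = (-12 - 2*1)*2 + 3 = (-12 - 2)*2 + 3 = -14*2 + 3 = -28 + 3 = -25)
P = 16 (P = 4**2 = 16)
((P + 6)*j)**4 = ((16 + 6)*(-25))**4 = (22*(-25))**4 = (-550)**4 = 91506250000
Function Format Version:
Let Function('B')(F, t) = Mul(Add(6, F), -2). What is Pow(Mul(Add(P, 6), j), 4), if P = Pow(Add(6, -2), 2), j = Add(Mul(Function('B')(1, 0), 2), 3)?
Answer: 91506250000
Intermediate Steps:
Function('B')(F, t) = Add(-12, Mul(-2, F))
j = -25 (j = Add(Mul(Add(-12, Mul(-2, 1)), 2), 3) = Add(Mul(Add(-12, -2), 2), 3) = Add(Mul(-14, 2), 3) = Add(-28, 3) = -25)
P = 16 (P = Pow(4, 2) = 16)
Pow(Mul(Add(P, 6), j), 4) = Pow(Mul(Add(16, 6), -25), 4) = Pow(Mul(22, -25), 4) = Pow(-550, 4) = 91506250000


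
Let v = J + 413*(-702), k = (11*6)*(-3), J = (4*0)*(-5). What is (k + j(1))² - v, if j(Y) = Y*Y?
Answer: 328735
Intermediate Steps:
j(Y) = Y²
J = 0 (J = 0*(-5) = 0)
k = -198 (k = 66*(-3) = -198)
v = -289926 (v = 0 + 413*(-702) = 0 - 289926 = -289926)
(k + j(1))² - v = (-198 + 1²)² - 1*(-289926) = (-198 + 1)² + 289926 = (-197)² + 289926 = 38809 + 289926 = 328735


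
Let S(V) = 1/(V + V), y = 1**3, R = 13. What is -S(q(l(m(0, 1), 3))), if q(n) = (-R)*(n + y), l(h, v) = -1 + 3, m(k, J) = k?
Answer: 1/78 ≈ 0.012821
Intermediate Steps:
y = 1
l(h, v) = 2
q(n) = -13 - 13*n (q(n) = (-1*13)*(n + 1) = -13*(1 + n) = -13 - 13*n)
S(V) = 1/(2*V)
-S(q(l(m(0, 1), 3))) = -1/(2*(-13 - 13*2)) = -1/(2*(-13 - 26)) = -1/(2*(-39)) = -(-1)/(2*39) = -1*(-1/78) = 1/78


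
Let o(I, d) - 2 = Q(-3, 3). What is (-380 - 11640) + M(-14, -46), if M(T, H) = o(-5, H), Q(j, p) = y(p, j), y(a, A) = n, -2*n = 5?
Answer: -24041/2 ≈ -12021.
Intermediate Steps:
n = -5/2 (n = -½*5 = -5/2 ≈ -2.5000)
y(a, A) = -5/2
Q(j, p) = -5/2
o(I, d) = -½ (o(I, d) = 2 - 5/2 = -½)
M(T, H) = -½
(-380 - 11640) + M(-14, -46) = (-380 - 11640) - ½ = -12020 - ½ = -24041/2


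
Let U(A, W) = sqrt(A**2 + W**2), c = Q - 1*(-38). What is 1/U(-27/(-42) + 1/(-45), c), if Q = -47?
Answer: 630*sqrt(32301781)/32301781 ≈ 0.11085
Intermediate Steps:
c = -9 (c = -47 - 1*(-38) = -47 + 38 = -9)
1/U(-27/(-42) + 1/(-45), c) = 1/(sqrt((-27/(-42) + 1/(-45))**2 + (-9)**2)) = 1/(sqrt((-27*(-1/42) + 1*(-1/45))**2 + 81)) = 1/(sqrt((9/14 - 1/45)**2 + 81)) = 1/(sqrt((391/630)**2 + 81)) = 1/(sqrt(152881/396900 + 81)) = 1/(sqrt(32301781/396900)) = 1/(sqrt(32301781)/630) = 630*sqrt(32301781)/32301781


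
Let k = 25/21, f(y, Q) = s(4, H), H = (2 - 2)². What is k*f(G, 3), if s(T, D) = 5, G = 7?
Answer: 125/21 ≈ 5.9524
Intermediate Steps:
H = 0 (H = 0² = 0)
f(y, Q) = 5
k = 25/21 (k = 25*(1/21) = 25/21 ≈ 1.1905)
k*f(G, 3) = (25/21)*5 = 125/21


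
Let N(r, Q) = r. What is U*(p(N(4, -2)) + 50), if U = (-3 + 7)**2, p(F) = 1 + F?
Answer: 880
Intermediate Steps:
U = 16 (U = 4**2 = 16)
U*(p(N(4, -2)) + 50) = 16*((1 + 4) + 50) = 16*(5 + 50) = 16*55 = 880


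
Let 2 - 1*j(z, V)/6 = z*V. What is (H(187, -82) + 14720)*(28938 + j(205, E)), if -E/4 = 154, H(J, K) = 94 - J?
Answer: 11506037010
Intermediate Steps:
E = -616 (E = -4*154 = -616)
j(z, V) = 12 - 6*V*z (j(z, V) = 12 - 6*z*V = 12 - 6*V*z)
(H(187, -82) + 14720)*(28938 + j(205, E)) = ((94 - 1*187) + 14720)*(28938 + (12 - 6*(-616)*205)) = ((94 - 187) + 14720)*(28938 + (12 + 757680)) = (-93 + 14720)*(28938 + 757692) = 14627*786630 = 11506037010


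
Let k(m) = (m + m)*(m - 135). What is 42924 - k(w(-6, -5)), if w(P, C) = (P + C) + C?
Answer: 38092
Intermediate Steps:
w(P, C) = P + 2*C (w(P, C) = (C + P) + C = P + 2*C)
k(m) = 2*m*(-135 + m) (k(m) = (2*m)*(-135 + m) = 2*m*(-135 + m))
42924 - k(w(-6, -5)) = 42924 - 2*(-6 + 2*(-5))*(-135 + (-6 + 2*(-5))) = 42924 - 2*(-6 - 10)*(-135 + (-6 - 10)) = 42924 - 2*(-16)*(-135 - 16) = 42924 - 2*(-16)*(-151) = 42924 - 1*4832 = 42924 - 4832 = 38092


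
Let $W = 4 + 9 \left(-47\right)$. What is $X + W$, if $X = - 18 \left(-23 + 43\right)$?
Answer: $-779$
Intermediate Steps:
$X = -360$ ($X = \left(-18\right) 20 = -360$)
$W = -419$ ($W = 4 - 423 = -419$)
$X + W = -360 - 419 = -779$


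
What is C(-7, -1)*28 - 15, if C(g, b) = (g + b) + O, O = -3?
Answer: -323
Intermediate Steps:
C(g, b) = -3 + b + g (C(g, b) = (g + b) - 3 = (b + g) - 3 = -3 + b + g)
C(-7, -1)*28 - 15 = (-3 - 1 - 7)*28 - 15 = -11*28 - 15 = -308 - 15 = -323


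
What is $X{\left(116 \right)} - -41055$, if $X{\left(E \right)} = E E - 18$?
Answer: $54493$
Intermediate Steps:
$X{\left(E \right)} = -18 + E^{2}$ ($X{\left(E \right)} = E^{2} - 18 = -18 + E^{2}$)
$X{\left(116 \right)} - -41055 = \left(-18 + 116^{2}\right) - -41055 = \left(-18 + 13456\right) + 41055 = 13438 + 41055 = 54493$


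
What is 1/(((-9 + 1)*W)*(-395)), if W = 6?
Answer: 1/18960 ≈ 5.2743e-5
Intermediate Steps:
1/(((-9 + 1)*W)*(-395)) = 1/(((-9 + 1)*6)*(-395)) = -1/395/(-8*6) = -1/395/(-48) = -1/48*(-1/395) = 1/18960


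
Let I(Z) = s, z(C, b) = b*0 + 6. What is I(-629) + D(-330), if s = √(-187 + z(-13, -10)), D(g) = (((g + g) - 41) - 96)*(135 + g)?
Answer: 155415 + I*√181 ≈ 1.5542e+5 + 13.454*I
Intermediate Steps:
z(C, b) = 6 (z(C, b) = 0 + 6 = 6)
D(g) = (-137 + 2*g)*(135 + g) (D(g) = ((2*g - 41) - 96)*(135 + g) = ((-41 + 2*g) - 96)*(135 + g) = (-137 + 2*g)*(135 + g))
s = I*√181 (s = √(-187 + 6) = √(-181) = I*√181 ≈ 13.454*I)
I(Z) = I*√181
I(-629) + D(-330) = I*√181 + (-18495 + 2*(-330)² + 133*(-330)) = I*√181 + (-18495 + 2*108900 - 43890) = I*√181 + (-18495 + 217800 - 43890) = I*√181 + 155415 = 155415 + I*√181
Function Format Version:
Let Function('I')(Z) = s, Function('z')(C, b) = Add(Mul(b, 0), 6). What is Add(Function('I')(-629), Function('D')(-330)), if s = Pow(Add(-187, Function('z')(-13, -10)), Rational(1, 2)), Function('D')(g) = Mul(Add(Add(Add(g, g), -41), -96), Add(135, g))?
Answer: Add(155415, Mul(I, Pow(181, Rational(1, 2)))) ≈ Add(1.5542e+5, Mul(13.454, I))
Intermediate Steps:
Function('z')(C, b) = 6 (Function('z')(C, b) = Add(0, 6) = 6)
Function('D')(g) = Mul(Add(-137, Mul(2, g)), Add(135, g)) (Function('D')(g) = Mul(Add(Add(Mul(2, g), -41), -96), Add(135, g)) = Mul(Add(Add(-41, Mul(2, g)), -96), Add(135, g)) = Mul(Add(-137, Mul(2, g)), Add(135, g)))
s = Mul(I, Pow(181, Rational(1, 2))) (s = Pow(Add(-187, 6), Rational(1, 2)) = Pow(-181, Rational(1, 2)) = Mul(I, Pow(181, Rational(1, 2))) ≈ Mul(13.454, I))
Function('I')(Z) = Mul(I, Pow(181, Rational(1, 2)))
Add(Function('I')(-629), Function('D')(-330)) = Add(Mul(I, Pow(181, Rational(1, 2))), Add(-18495, Mul(2, Pow(-330, 2)), Mul(133, -330))) = Add(Mul(I, Pow(181, Rational(1, 2))), Add(-18495, Mul(2, 108900), -43890)) = Add(Mul(I, Pow(181, Rational(1, 2))), Add(-18495, 217800, -43890)) = Add(Mul(I, Pow(181, Rational(1, 2))), 155415) = Add(155415, Mul(I, Pow(181, Rational(1, 2))))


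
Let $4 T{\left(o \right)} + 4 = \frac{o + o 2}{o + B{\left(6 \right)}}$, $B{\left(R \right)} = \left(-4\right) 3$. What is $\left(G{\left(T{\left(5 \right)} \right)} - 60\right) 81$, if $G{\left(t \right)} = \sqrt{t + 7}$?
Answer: $-4860 + \frac{243 \sqrt{119}}{14} \approx -4670.7$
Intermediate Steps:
$B{\left(R \right)} = -12$
$T{\left(o \right)} = -1 + \frac{3 o}{4 \left(-12 + o\right)}$ ($T{\left(o \right)} = -1 + \frac{\left(o + o 2\right) \frac{1}{o - 12}}{4} = -1 + \frac{\left(o + 2 o\right) \frac{1}{-12 + o}}{4} = -1 + \frac{3 o \frac{1}{-12 + o}}{4} = -1 + \frac{3 o}{4 \left(-12 + o\right)}$)
$G{\left(t \right)} = \sqrt{7 + t}$
$\left(G{\left(T{\left(5 \right)} \right)} - 60\right) 81 = \left(\sqrt{7 + \frac{48 - 5}{4 \left(-12 + 5\right)}} - 60\right) 81 = \left(\sqrt{7 + \frac{48 - 5}{4 \left(-7\right)}} - 60\right) 81 = \left(\sqrt{7 + \frac{1}{4} \left(- \frac{1}{7}\right) 43} - 60\right) 81 = \left(\sqrt{7 - \frac{43}{28}} - 60\right) 81 = \left(\sqrt{\frac{153}{28}} - 60\right) 81 = \left(\frac{3 \sqrt{119}}{14} - 60\right) 81 = \left(-60 + \frac{3 \sqrt{119}}{14}\right) 81 = -4860 + \frac{243 \sqrt{119}}{14}$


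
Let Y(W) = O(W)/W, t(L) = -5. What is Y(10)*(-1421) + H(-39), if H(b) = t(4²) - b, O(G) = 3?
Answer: -3923/10 ≈ -392.30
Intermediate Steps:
H(b) = -5 - b
Y(W) = 3/W
Y(10)*(-1421) + H(-39) = (3/10)*(-1421) + (-5 - 1*(-39)) = (3*(⅒))*(-1421) + (-5 + 39) = (3/10)*(-1421) + 34 = -4263/10 + 34 = -3923/10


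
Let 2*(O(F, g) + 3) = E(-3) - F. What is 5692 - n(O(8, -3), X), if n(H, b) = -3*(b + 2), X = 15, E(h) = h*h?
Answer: 5743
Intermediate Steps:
E(h) = h²
O(F, g) = 3/2 - F/2 (O(F, g) = -3 + ((-3)² - F)/2 = -3 + (9 - F)/2 = -3 + (9/2 - F/2) = 3/2 - F/2)
n(H, b) = -6 - 3*b (n(H, b) = -3*(2 + b) = -6 - 3*b)
5692 - n(O(8, -3), X) = 5692 - (-6 - 3*15) = 5692 - (-6 - 45) = 5692 - 1*(-51) = 5692 + 51 = 5743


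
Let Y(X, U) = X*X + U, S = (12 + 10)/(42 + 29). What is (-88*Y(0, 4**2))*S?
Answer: -30976/71 ≈ -436.28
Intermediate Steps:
S = 22/71 ≈ 0.30986
Y(X, U) = U + X**2 (Y(X, U) = X**2 + U = U + X**2)
(-88*Y(0, 4**2))*S = -88*(4**2 + 0**2)*(22/71) = -88*(16 + 0)*(22/71) = -88*16*(22/71) = -1408*22/71 = -30976/71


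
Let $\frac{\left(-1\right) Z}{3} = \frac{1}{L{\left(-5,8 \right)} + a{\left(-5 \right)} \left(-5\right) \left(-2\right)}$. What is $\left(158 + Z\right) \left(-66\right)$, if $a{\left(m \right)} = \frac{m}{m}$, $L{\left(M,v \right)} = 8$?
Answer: $-10417$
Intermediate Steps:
$a{\left(m \right)} = 1$
$Z = - \frac{1}{6}$ ($Z = - \frac{3}{8 + 1 \left(-5\right) \left(-2\right)} = - \frac{3}{8 - -10} = - \frac{3}{8 + 10} = - \frac{3}{18} = \left(-3\right) \frac{1}{18} = - \frac{1}{6} \approx -0.16667$)
$\left(158 + Z\right) \left(-66\right) = \left(158 - \frac{1}{6}\right) \left(-66\right) = \frac{947}{6} \left(-66\right) = -10417$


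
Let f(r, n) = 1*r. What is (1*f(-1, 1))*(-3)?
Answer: 3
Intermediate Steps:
f(r, n) = r
(1*f(-1, 1))*(-3) = (1*(-1))*(-3) = -1*(-3) = 3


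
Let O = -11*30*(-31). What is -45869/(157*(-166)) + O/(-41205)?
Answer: 108227859/71592314 ≈ 1.5117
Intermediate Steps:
O = 10230 (O = -330*(-31) = 10230)
-45869/(157*(-166)) + O/(-41205) = -45869/(157*(-166)) + 10230/(-41205) = -45869/(-26062) + 10230*(-1/41205) = -45869*(-1/26062) - 682/2747 = 45869/26062 - 682/2747 = 108227859/71592314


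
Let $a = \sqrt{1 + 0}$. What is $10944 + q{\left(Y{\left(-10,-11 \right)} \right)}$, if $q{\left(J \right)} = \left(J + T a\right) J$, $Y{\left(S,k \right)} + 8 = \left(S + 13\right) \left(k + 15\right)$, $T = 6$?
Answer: $10984$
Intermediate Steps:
$a = 1$ ($a = \sqrt{1} = 1$)
$Y{\left(S,k \right)} = -8 + \left(13 + S\right) \left(15 + k\right)$ ($Y{\left(S,k \right)} = -8 + \left(S + 13\right) \left(k + 15\right) = -8 + \left(13 + S\right) \left(15 + k\right)$)
$q{\left(J \right)} = J \left(6 + J\right)$ ($q{\left(J \right)} = \left(J + 6 \cdot 1\right) J = \left(J + 6\right) J = \left(6 + J\right) J = J \left(6 + J\right)$)
$10944 + q{\left(Y{\left(-10,-11 \right)} \right)} = 10944 + \left(187 + 13 \left(-11\right) + 15 \left(-10\right) - -110\right) \left(6 + \left(187 + 13 \left(-11\right) + 15 \left(-10\right) - -110\right)\right) = 10944 + \left(187 - 143 - 150 + 110\right) \left(6 + \left(187 - 143 - 150 + 110\right)\right) = 10944 + 4 \left(6 + 4\right) = 10944 + 4 \cdot 10 = 10944 + 40 = 10984$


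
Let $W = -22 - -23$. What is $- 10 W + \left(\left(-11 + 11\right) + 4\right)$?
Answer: $-6$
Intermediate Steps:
$W = 1$ ($W = -22 + 23 = 1$)
$- 10 W + \left(\left(-11 + 11\right) + 4\right) = \left(-10\right) 1 + \left(\left(-11 + 11\right) + 4\right) = -10 + \left(0 + 4\right) = -10 + 4 = -6$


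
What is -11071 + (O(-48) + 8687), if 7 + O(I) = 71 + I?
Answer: -2368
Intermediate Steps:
O(I) = 64 + I (O(I) = -7 + (71 + I) = 64 + I)
-11071 + (O(-48) + 8687) = -11071 + ((64 - 48) + 8687) = -11071 + (16 + 8687) = -11071 + 8703 = -2368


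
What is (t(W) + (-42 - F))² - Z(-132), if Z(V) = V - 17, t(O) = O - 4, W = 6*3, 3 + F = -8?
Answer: 438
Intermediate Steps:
F = -11 (F = -3 - 8 = -11)
W = 18
t(O) = -4 + O
Z(V) = -17 + V
(t(W) + (-42 - F))² - Z(-132) = ((-4 + 18) + (-42 - 1*(-11)))² - (-17 - 132) = (14 + (-42 + 11))² - 1*(-149) = (14 - 31)² + 149 = (-17)² + 149 = 289 + 149 = 438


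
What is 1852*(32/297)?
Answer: 59264/297 ≈ 199.54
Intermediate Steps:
1852*(32/297) = 59264/297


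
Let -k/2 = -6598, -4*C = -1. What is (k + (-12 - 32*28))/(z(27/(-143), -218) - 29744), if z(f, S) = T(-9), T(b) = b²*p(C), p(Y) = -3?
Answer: -12288/29987 ≈ -0.40978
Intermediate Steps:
C = ¼ (C = -¼*(-1) = ¼ ≈ 0.25000)
T(b) = -3*b² (T(b) = b²*(-3) = -3*b²)
k = 13196 (k = -2*(-6598) = 13196)
z(f, S) = -243 (z(f, S) = -3*(-9)² = -3*81 = -243)
(k + (-12 - 32*28))/(z(27/(-143), -218) - 29744) = (13196 + (-12 - 32*28))/(-243 - 29744) = (13196 + (-12 - 896))/(-29987) = (13196 - 908)*(-1/29987) = 12288*(-1/29987) = -12288/29987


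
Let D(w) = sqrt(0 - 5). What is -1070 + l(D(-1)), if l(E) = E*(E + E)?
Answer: -1080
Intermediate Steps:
D(w) = I*sqrt(5) (D(w) = sqrt(-5) = I*sqrt(5))
l(E) = 2*E**2 (l(E) = E*(2*E) = 2*E**2)
-1070 + l(D(-1)) = -1070 + 2*(I*sqrt(5))**2 = -1070 + 2*(-5) = -1070 - 10 = -1080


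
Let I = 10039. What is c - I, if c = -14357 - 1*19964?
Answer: -44360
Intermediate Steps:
c = -34321 (c = -14357 - 19964 = -34321)
c - I = -34321 - 1*10039 = -34321 - 10039 = -44360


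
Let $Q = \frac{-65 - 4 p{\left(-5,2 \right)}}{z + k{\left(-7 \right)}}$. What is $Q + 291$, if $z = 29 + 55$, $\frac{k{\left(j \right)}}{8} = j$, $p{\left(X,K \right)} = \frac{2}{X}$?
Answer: $\frac{40423}{140} \approx 288.74$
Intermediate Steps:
$k{\left(j \right)} = 8 j$
$z = 84$
$Q = - \frac{317}{140}$ ($Q = \frac{-65 - 4 \frac{2}{-5}}{84 + 8 \left(-7\right)} = \frac{-65 - 4 \cdot 2 \left(- \frac{1}{5}\right)}{84 - 56} = \frac{-65 - - \frac{8}{5}}{28} = \left(-65 + \frac{8}{5}\right) \frac{1}{28} = \left(- \frac{317}{5}\right) \frac{1}{28} = - \frac{317}{140} \approx -2.2643$)
$Q + 291 = - \frac{317}{140} + 291 = \frac{40423}{140}$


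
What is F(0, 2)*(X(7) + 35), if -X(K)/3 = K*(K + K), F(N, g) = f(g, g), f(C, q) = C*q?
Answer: -1036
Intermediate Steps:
F(N, g) = g² (F(N, g) = g*g = g²)
X(K) = -6*K² (X(K) = -3*K*(K + K) = -3*K*2*K = -6*K²)
F(0, 2)*(X(7) + 35) = 2²*(-6*7² + 35) = 4*(-6*49 + 35) = 4*(-294 + 35) = 4*(-259) = -1036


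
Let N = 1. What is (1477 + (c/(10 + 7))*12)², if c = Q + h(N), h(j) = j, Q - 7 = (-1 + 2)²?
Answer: 635897089/289 ≈ 2.2003e+6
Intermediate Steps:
Q = 8 (Q = 7 + (-1 + 2)² = 7 + 1² = 7 + 1 = 8)
c = 9 (c = 8 + 1 = 9)
(1477 + (c/(10 + 7))*12)² = (1477 + (9/(10 + 7))*12)² = (1477 + (9/17)*12)² = (1477 + 108/17)² = (25217/17)² = 635897089/289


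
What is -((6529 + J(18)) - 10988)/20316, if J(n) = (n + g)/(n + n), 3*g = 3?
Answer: 160505/731376 ≈ 0.21946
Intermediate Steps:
g = 1 (g = (⅓)*3 = 1)
J(n) = (1 + n)/(2*n) (J(n) = (n + 1)/(n + n) = (1 + n)/((2*n)) = (1 + n)*(1/(2*n)) = (1 + n)/(2*n))
-((6529 + J(18)) - 10988)/20316 = -((6529 + (½)*(1 + 18)/18) - 10988)/20316 = -((6529 + (½)*(1/18)*19) - 10988)/20316 = -((6529 + 19/36) - 10988)/20316 = -(235063/36 - 10988)/20316 = -(-160505)/(36*20316) = -1*(-160505/731376) = 160505/731376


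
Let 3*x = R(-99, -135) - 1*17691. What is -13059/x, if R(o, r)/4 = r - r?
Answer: 13059/5897 ≈ 2.2145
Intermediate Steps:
R(o, r) = 0 (R(o, r) = 4*(r - r) = 4*0 = 0)
x = -5897 (x = (0 - 1*17691)/3 = (0 - 17691)/3 = (⅓)*(-17691) = -5897)
-13059/x = -13059/(-5897) = -13059*(-1/5897) = 13059/5897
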